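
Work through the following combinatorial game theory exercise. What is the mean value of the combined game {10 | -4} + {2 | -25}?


G1 = {10 | -4}, G2 = {2 | -25}
Each is a switch {a | b} with numbers a > b; its mean value is (a + b)/2, and mean value is additive over game sums: m(G1 + G2) = m(G1) + m(G2).
Mean of G1 = (10 + (-4))/2 = 6/2 = 3
Mean of G2 = (2 + (-25))/2 = -23/2 = -23/2
Mean of G1 + G2 = 3 + -23/2 = -17/2

-17/2


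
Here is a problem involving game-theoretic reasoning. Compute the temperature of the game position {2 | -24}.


The game is {2 | -24}, a switch {a | b} with numbers a > b.
Cooling {a | b} by t gives {a - t | b + t}, which stops being hot when a - t = b + t, i.e. at t = (a - b)/2. So the temperature of a switch is (a - b)/2.
Temperature = (Left option - Right option) / 2
= (2 - (-24)) / 2
= 26 / 2
= 13

13


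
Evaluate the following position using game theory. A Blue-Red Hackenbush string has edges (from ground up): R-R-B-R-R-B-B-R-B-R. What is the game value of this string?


Edges (from ground): R-R-B-R-R-B-B-R-B-R
By Berlekamp's sign-expansion rule, a Blue-Red Hackenbush stalk has the value of the surreal number whose sign sequence is the edge sequence with B -> + and R -> -.
Sign sequence: --+--++-+-
Trace the sign expansion in the surreal number tree, starting from 0:
Edge 1: R (sign -) -> bounds (-inf, 0), value = -1
Edge 2: R (sign -) -> bounds (-inf, -1), value = -2
Edge 3: B (sign +) -> bounds (-2, -1), value = -3/2
Edge 4: R (sign -) -> bounds (-2, -3/2), value = -7/4
Edge 5: R (sign -) -> bounds (-2, -7/4), value = -15/8
Edge 6: B (sign +) -> bounds (-15/8, -7/4), value = -29/16
Edge 7: B (sign +) -> bounds (-29/16, -7/4), value = -57/32
Edge 8: R (sign -) -> bounds (-29/16, -57/32), value = -115/64
Edge 9: B (sign +) -> bounds (-115/64, -57/32), value = -229/128
Edge 10: R (sign -) -> bounds (-115/64, -229/128), value = -459/256
Game value = -459/256

-459/256


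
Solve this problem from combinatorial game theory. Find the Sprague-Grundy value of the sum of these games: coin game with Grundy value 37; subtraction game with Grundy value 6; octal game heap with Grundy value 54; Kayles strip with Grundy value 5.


By the Sprague-Grundy theorem, the Grundy value of a sum of games is the XOR of individual Grundy values.
coin game: Grundy value = 37. Running XOR: 0 XOR 37 = 37
subtraction game: Grundy value = 6. Running XOR: 37 XOR 6 = 35
octal game heap: Grundy value = 54. Running XOR: 35 XOR 54 = 21
Kayles strip: Grundy value = 5. Running XOR: 21 XOR 5 = 16
The combined Grundy value is 16.

16


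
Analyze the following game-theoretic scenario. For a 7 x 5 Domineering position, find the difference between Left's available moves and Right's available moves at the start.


Board is 7 x 5 (rows x cols).
Left (vertical) placements: (rows-1) * cols = 6 * 5 = 30
Right (horizontal) placements: rows * (cols-1) = 7 * 4 = 28
Advantage = Left - Right = 30 - 28 = 2

2


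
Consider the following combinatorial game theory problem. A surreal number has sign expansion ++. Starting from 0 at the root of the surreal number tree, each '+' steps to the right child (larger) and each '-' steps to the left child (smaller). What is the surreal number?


Sign expansion: ++
Rule: track bounds (lo, hi), initially (-inf, +inf). On '+', the current value becomes lo and we move to the simplest number in (value, hi): value + 1 if hi = +inf, otherwise the midpoint (value + hi)/2. On '-', the current value becomes hi and we move to value - 1 if lo = -inf, otherwise the midpoint (lo + value)/2.
Start at 0.
Step 1: sign = +, move right. Bounds: (0, +inf). Value = 1
Step 2: sign = +, move right. Bounds: (1, +inf). Value = 2
The surreal number with sign expansion ++ is 2.

2


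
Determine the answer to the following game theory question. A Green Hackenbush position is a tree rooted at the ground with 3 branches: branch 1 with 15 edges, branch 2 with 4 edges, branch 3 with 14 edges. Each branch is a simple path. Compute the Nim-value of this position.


The tree has 3 branches from the ground vertex.
In Green Hackenbush, the Nim-value of a simple path of length k is k.
Branch 1: length 15, Nim-value = 15
Branch 2: length 4, Nim-value = 4
Branch 3: length 14, Nim-value = 14
Total Nim-value = XOR of all branch values:
0 XOR 15 = 15
15 XOR 4 = 11
11 XOR 14 = 5
Nim-value of the tree = 5

5


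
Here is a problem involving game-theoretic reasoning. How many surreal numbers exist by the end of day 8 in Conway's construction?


Day 0: {|} = 0 is born. Count = 1.
Day n: the number of surreal numbers born by day n is 2^(n+1) - 1.
By day 0: 2^1 - 1 = 1
By day 1: 2^2 - 1 = 3
By day 2: 2^3 - 1 = 7
By day 3: 2^4 - 1 = 15
By day 4: 2^5 - 1 = 31
By day 5: 2^6 - 1 = 63
By day 6: 2^7 - 1 = 127
By day 7: 2^8 - 1 = 255
By day 8: 2^9 - 1 = 511
By day 8: 511 surreal numbers.

511


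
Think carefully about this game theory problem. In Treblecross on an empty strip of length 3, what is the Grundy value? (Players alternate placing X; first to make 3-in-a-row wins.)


Treblecross: place X on empty cells; 3-in-a-row wins.
Playing within two cells of an existing X lets the opponent win at once, so sensible play treats the cells i-2..i+2 around each X as dead. The player left with no safe cell loses, so this is a normal-play take-away game on strips of safe cells.
Placing X at cell i (0-indexed) of a strip of k safe cells leaves independent strips of sizes max(0, i-2) and max(0, k-i-3). Hence G(k) = mex{ G(max(0,i-2)) XOR G(max(0,k-i-3)) : 0 <= i < k }, with G(0) = 0.
G(1): splits (0,0):0^0=0 -> mex({0}) = 1
G(2): splits (0,0):0^0=0 -> mex({0}) = 1
G(3): splits (0,0):0^0=0 -> mex({0}) = 1
Therefore G(3) = 1.

1


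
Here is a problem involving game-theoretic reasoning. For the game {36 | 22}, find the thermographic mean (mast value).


Game = {36 | 22}, a switch {a | b} with numbers a > b.
Its thermograph has left wall a - t and right wall b + t, which meet at t = (a - b)/2, where both equal (a + b)/2. So the mast (mean value) is at (a + b)/2.
Mean = (36 + (22))/2 = 58/2 = 29

29


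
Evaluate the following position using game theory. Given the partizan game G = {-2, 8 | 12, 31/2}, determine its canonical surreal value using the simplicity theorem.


Left options: {-2, 8}, max = 8
Right options: {12, 31/2}, min = 12
All options are numbers and max(Left) < min(Right), so by the simplicity theorem the value is the simplest (earliest-born) number strictly between 8 and 12.
Integers 9 through 11 all lie strictly between 8 and 12.
Among integers, the simplest (lowest birthday = smallest |n|; 0 is born on day 0, +-n on day n) is 9.
No non-integer in the interval can be simpler: if x is a non-integer in the interval, then floor(x) or ceil(x) also lies in the interval (the interval contains an integer), and both are proper prefixes of x's sign expansion, i.e. born earlier. So the game value is 9.
Game value = 9

9


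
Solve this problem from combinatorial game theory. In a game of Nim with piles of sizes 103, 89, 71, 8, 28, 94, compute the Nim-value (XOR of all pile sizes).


We need the XOR (exclusive or) of all pile sizes.
After XOR-ing pile 1 (size 103): 0 XOR 103 = 103
After XOR-ing pile 2 (size 89): 103 XOR 89 = 62
After XOR-ing pile 3 (size 71): 62 XOR 71 = 121
After XOR-ing pile 4 (size 8): 121 XOR 8 = 113
After XOR-ing pile 5 (size 28): 113 XOR 28 = 109
After XOR-ing pile 6 (size 94): 109 XOR 94 = 51
The Nim-value of this position is 51.

51


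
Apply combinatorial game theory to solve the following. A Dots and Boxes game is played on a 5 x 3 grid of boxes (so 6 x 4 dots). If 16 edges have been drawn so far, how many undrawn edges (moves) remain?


Grid: 5 x 3 boxes, i.e. 6 rows and 4 columns of dots.
Horizontal edges: (rows + 1) * cols = 6 * 3 = 18
Vertical edges: rows * (cols + 1) = 5 * 4 = 20
Total edges: 18 + 20 = 38
Edges drawn: 16
Remaining: 38 - 16 = 22

22


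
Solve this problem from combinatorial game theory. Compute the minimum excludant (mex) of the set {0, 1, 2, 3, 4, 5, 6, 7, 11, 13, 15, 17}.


Set = {0, 1, 2, 3, 4, 5, 6, 7, 11, 13, 15, 17}
0 is in the set.
1 is in the set.
2 is in the set.
3 is in the set.
4 is in the set.
5 is in the set.
6 is in the set.
7 is in the set.
8 is NOT in the set. This is the mex.
mex = 8

8


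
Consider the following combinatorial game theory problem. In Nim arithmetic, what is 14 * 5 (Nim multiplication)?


Nim multiplication is bilinear over XOR: (u XOR v) * w = (u*w) XOR (v*w).
So we split each operand into its bit components and XOR the pairwise Nim products.
14 = 2 + 4 + 8 (as XOR of powers of 2).
5 = 1 + 4 (as XOR of powers of 2).
Using the standard Nim-product table on single bits:
  2*2 = 3,   2*4 = 8,   2*8 = 12,
  4*4 = 6,   4*8 = 11,  8*8 = 13,
and  1*x = x (identity), k*l = l*k (commutative).
Pairwise Nim products:
  2 * 1 = 2
  2 * 4 = 8
  4 * 1 = 4
  4 * 4 = 6
  8 * 1 = 8
  8 * 4 = 11
XOR them: 2 XOR 8 XOR 4 XOR 6 XOR 8 XOR 11 = 11.
Result: 14 * 5 = 11 (in Nim).

11


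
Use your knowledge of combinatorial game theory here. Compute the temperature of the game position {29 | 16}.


The game is {29 | 16}, a switch {a | b} with numbers a > b.
Cooling {a | b} by t gives {a - t | b + t}, which stops being hot when a - t = b + t, i.e. at t = (a - b)/2. So the temperature of a switch is (a - b)/2.
Temperature = (Left option - Right option) / 2
= (29 - (16)) / 2
= 13 / 2
= 13/2

13/2


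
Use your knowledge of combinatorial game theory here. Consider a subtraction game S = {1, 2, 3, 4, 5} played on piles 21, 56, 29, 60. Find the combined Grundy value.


Subtraction set: {1, 2, 3, 4, 5}
For this subtraction set, G(n) = n mod 6 (period = max + 1 = 6).
Pile 1 (size 21): G(21) = 21 mod 6 = 3
Pile 2 (size 56): G(56) = 56 mod 6 = 2
Pile 3 (size 29): G(29) = 29 mod 6 = 5
Pile 4 (size 60): G(60) = 60 mod 6 = 0
Total Grundy value = XOR of all: 3 XOR 2 XOR 5 XOR 0 = 4

4


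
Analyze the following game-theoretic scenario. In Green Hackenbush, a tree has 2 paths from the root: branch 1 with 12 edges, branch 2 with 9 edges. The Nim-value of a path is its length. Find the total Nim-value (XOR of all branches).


The tree has 2 branches from the ground vertex.
In Green Hackenbush, the Nim-value of a simple path of length k is k.
Branch 1: length 12, Nim-value = 12
Branch 2: length 9, Nim-value = 9
Total Nim-value = XOR of all branch values:
0 XOR 12 = 12
12 XOR 9 = 5
Nim-value of the tree = 5

5


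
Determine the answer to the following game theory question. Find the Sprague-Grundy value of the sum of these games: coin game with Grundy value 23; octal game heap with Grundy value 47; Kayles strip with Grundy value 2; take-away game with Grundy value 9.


By the Sprague-Grundy theorem, the Grundy value of a sum of games is the XOR of individual Grundy values.
coin game: Grundy value = 23. Running XOR: 0 XOR 23 = 23
octal game heap: Grundy value = 47. Running XOR: 23 XOR 47 = 56
Kayles strip: Grundy value = 2. Running XOR: 56 XOR 2 = 58
take-away game: Grundy value = 9. Running XOR: 58 XOR 9 = 51
The combined Grundy value is 51.

51


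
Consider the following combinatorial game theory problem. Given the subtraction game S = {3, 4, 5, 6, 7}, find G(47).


The subtraction set is S = {3, 4, 5, 6, 7}.
G(k) = mex{ G(k - s) : s in S, s <= k }. We compute iteratively: G(0) = 0.
G(1) = mex({}) = 0
G(2) = mex({}) = 0
G(3) = mex({0}) = 1
G(4) = mex({0}) = 1
G(5) = mex({0}) = 1
G(6) = mex({0, 1}) = 2
G(7) = mex({0, 1}) = 2
G(8) = mex({0, 1}) = 2
G(9) = mex({0, 1, 2}) = 3
G(10) = mex({1, 2}) = 0
G(11) = mex({1, 2}) = 0
G(12) = mex({1, 2, 3}) = 0
G(13) = mex({0, 2, 3}) = 1
G(14) = mex({0, 2, 3}) = 1
G(15) = mex({0, 2, 3}) = 1
G(16) = mex({0, 1, 3}) = 2
Observe that G(10)..G(16) = 0, 0, 0, 1, 1, 1, 2 repeats G(0)..G(6) = 0, 0, 0, 1, 1, 1, 2.
For k >= max(S) = 7, G(k) is determined by the previous 7 values G(k-7)..G(k-1); a window of 7 consecutive values has recurred shifted by 10, so by induction G(k + 10) = G(k) for all k >= 0: the sequence is periodic from the start with period 10.
One period: G(0..9) = 0, 0, 0, 1, 1, 1, 2, 2, 2, 3.
47 mod 10 = 7, so G(47) = G(7) = 2.

2


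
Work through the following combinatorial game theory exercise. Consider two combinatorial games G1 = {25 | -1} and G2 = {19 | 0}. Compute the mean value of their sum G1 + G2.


G1 = {25 | -1}, G2 = {19 | 0}
Each is a switch {a | b} with numbers a > b; its mean value is (a + b)/2, and mean value is additive over game sums: m(G1 + G2) = m(G1) + m(G2).
Mean of G1 = (25 + (-1))/2 = 24/2 = 12
Mean of G2 = (19 + (0))/2 = 19/2 = 19/2
Mean of G1 + G2 = 12 + 19/2 = 43/2

43/2


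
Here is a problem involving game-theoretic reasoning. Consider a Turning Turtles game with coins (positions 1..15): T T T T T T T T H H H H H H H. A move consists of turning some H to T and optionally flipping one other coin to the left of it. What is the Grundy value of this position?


Coins: T T T T T T T T H H H H H H H
Key fact: a single head at position k behaves exactly like a Nim heap of size k (turning it to T and optionally flipping a coin at j < k corresponds to moving the heap from k to j, or to 0), and heads combine as a disjunctive sum (two heads at the same place would cancel, matching j XOR j = 0). So the Nim-value is the XOR of the 1-indexed positions of the heads.
Face-up positions (1-indexed): [9, 10, 11, 12, 13, 14, 15]
XOR 0 with 9: 0 XOR 9 = 9
XOR 9 with 10: 9 XOR 10 = 3
XOR 3 with 11: 3 XOR 11 = 8
XOR 8 with 12: 8 XOR 12 = 4
XOR 4 with 13: 4 XOR 13 = 9
XOR 9 with 14: 9 XOR 14 = 7
XOR 7 with 15: 7 XOR 15 = 8
Nim-value = 8

8


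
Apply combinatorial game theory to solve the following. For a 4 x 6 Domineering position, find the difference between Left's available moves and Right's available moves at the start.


Board is 4 x 6 (rows x cols).
Left (vertical) placements: (rows-1) * cols = 3 * 6 = 18
Right (horizontal) placements: rows * (cols-1) = 4 * 5 = 20
Advantage = Left - Right = 18 - 20 = -2

-2


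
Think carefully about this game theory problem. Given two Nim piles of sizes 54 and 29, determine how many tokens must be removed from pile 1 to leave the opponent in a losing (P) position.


Piles: 54 and 29
Current XOR: 54 XOR 29 = 43 (non-zero, so this is an N-position).
To make the XOR zero, we need to find a move that balances the piles.
For pile 1 (size 54): target = 54 XOR 43 = 29
We reduce pile 1 from 54 to 29.
Tokens removed: 54 - 29 = 25
Verification: 29 XOR 29 = 0

25


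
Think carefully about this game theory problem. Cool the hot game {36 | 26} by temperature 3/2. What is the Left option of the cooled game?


Original game: {36 | 26} (a switch {a | b} with a > b).
Cooling by t (for t below the temperature (a - b)/2 = 5) taxes each move by t: {a | b} cooled by t is {a - t | b + t}.
Cooling amount: t = 3/2
Cooled Left option: 36 - 3/2 = 69/2
Cooled Right option: 26 + 3/2 = 55/2
Cooled game: {69/2 | 55/2}
Left option = 69/2

69/2


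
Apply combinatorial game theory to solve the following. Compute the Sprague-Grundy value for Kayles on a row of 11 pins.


Kayles: a move removes 1 or 2 adjacent pins from a contiguous row.
Removing pins from a row of k leaves two independent rows (a, b) with a + b = k - 1 (one pin) or a + b = k - 2 (two pins); an end removal gives a = 0.
By Sprague-Grundy, G(k) = mex{ G(a) XOR G(b) } over all these splits. G(0) = 0.
G(1): splits (0,0):0^0=0 -> mex({0}) = 1
G(2): splits (0,1):0^1=1 (0,0):0^0=0 -> mex({0, 1}) = 2
G(3): splits (0,2):0^2=2 (1,1):1^1=0 (0,1):0^1=1 -> mex({0, 1, 2}) = 3
G(4): splits (0,3):0^3=3 (1,2):1^2=3 (0,2):0^2=2 (1,1):1^1=0 -> mex({0, 2, 3}) = 1
G(5): splits (0,4):0^1=1 (1,3):1^3=2 (2,2):2^2=0 (0,3):0^3=3 (1,2):1^2=3 -> mex({0, 1, 2, 3}) = 4
G(6) = mex({0, 1, 2, 4}) = 3
G(7) = mex({0, 1, 3, 4, 5}) = 2
G(8) = mex({0, 2, 3, 5, 6}) = 1
G(9) = mex({0, 1, 2, 3, 6, 7}) = 4
G(10) = mex({0, 1, 3, 4, 5, 7}) = 2
G(11) = mex({0, 1, 2, 3, 4, 5}) = 6
Therefore G(11) = 6.

6


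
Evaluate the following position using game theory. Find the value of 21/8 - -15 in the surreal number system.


x = 21/8, y = -15
Converting to common denominator: 8
x = 21/8, y = -120/8
x - y = 21/8 - -15 = 141/8

141/8


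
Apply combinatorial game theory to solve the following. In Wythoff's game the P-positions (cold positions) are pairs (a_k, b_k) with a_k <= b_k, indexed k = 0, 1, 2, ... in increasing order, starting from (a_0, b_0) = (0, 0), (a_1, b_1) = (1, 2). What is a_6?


By Wythoff's theorem, a_k = floor(k * phi) and b_k = floor(k * phi^2) = a_k + k, where phi = (1 + sqrt(5))/2 is the golden ratio.
phi = (1 + sqrt(5))/2 = 1.618034
k = 6
k * phi = 6 * 1.618034 = 9.708204
a_6 = floor(k * phi) = 9

9


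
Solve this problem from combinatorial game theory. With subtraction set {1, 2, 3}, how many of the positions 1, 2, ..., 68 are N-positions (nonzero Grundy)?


Subtraction set S = {1, 2, 3}, so G(n) = n mod 4.
G(n) = 0 when n is a multiple of 4.
Multiples of 4 in [1, 68]: 17
N-positions (nonzero Grundy) = 68 - 17 = 51

51


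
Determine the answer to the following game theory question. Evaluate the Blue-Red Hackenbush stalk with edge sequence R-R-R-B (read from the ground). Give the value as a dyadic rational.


Edges (from ground): R-R-R-B
By Berlekamp's sign-expansion rule, a Blue-Red Hackenbush stalk has the value of the surreal number whose sign sequence is the edge sequence with B -> + and R -> -.
Sign sequence: ---+
Trace the sign expansion in the surreal number tree, starting from 0:
Edge 1: R (sign -) -> bounds (-inf, 0), value = -1
Edge 2: R (sign -) -> bounds (-inf, -1), value = -2
Edge 3: R (sign -) -> bounds (-inf, -2), value = -3
Edge 4: B (sign +) -> bounds (-3, -2), value = -5/2
Game value = -5/2

-5/2


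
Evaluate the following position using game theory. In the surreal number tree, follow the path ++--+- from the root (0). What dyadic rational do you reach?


Sign expansion: ++--+-
Rule: track bounds (lo, hi), initially (-inf, +inf). On '+', the current value becomes lo and we move to the simplest number in (value, hi): value + 1 if hi = +inf, otherwise the midpoint (value + hi)/2. On '-', the current value becomes hi and we move to value - 1 if lo = -inf, otherwise the midpoint (lo + value)/2.
Start at 0.
Step 1: sign = +, move right. Bounds: (0, +inf). Value = 1
Step 2: sign = +, move right. Bounds: (1, +inf). Value = 2
Step 3: sign = -, move left. Bounds: (1, 2). Value = 3/2
Step 4: sign = -, move left. Bounds: (1, 3/2). Value = 5/4
Step 5: sign = +, move right. Bounds: (5/4, 3/2). Value = 11/8
Step 6: sign = -, move left. Bounds: (5/4, 11/8). Value = 21/16
The surreal number with sign expansion ++--+- is 21/16.

21/16


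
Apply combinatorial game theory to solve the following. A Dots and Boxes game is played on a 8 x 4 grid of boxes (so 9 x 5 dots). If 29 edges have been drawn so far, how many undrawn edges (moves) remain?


Grid: 8 x 4 boxes, i.e. 9 rows and 5 columns of dots.
Horizontal edges: (rows + 1) * cols = 9 * 4 = 36
Vertical edges: rows * (cols + 1) = 8 * 5 = 40
Total edges: 36 + 40 = 76
Edges drawn: 29
Remaining: 76 - 29 = 47

47


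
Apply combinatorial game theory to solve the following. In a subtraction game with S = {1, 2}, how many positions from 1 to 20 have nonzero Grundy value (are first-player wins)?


Subtraction set S = {1, 2}, so G(n) = n mod 3.
G(n) = 0 when n is a multiple of 3.
Multiples of 3 in [1, 20]: 6
N-positions (nonzero Grundy) = 20 - 6 = 14

14


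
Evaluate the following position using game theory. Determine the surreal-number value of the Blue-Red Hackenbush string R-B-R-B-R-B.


Edges (from ground): R-B-R-B-R-B
By Berlekamp's sign-expansion rule, a Blue-Red Hackenbush stalk has the value of the surreal number whose sign sequence is the edge sequence with B -> + and R -> -.
Sign sequence: -+-+-+
Trace the sign expansion in the surreal number tree, starting from 0:
Edge 1: R (sign -) -> bounds (-inf, 0), value = -1
Edge 2: B (sign +) -> bounds (-1, 0), value = -1/2
Edge 3: R (sign -) -> bounds (-1, -1/2), value = -3/4
Edge 4: B (sign +) -> bounds (-3/4, -1/2), value = -5/8
Edge 5: R (sign -) -> bounds (-3/4, -5/8), value = -11/16
Edge 6: B (sign +) -> bounds (-11/16, -5/8), value = -21/32
Game value = -21/32

-21/32


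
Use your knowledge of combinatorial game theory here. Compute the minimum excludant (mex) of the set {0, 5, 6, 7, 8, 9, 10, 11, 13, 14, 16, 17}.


Set = {0, 5, 6, 7, 8, 9, 10, 11, 13, 14, 16, 17}
0 is in the set.
1 is NOT in the set. This is the mex.
mex = 1

1


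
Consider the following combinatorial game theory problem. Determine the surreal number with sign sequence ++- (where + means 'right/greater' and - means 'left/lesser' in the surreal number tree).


Sign expansion: ++-
Rule: track bounds (lo, hi), initially (-inf, +inf). On '+', the current value becomes lo and we move to the simplest number in (value, hi): value + 1 if hi = +inf, otherwise the midpoint (value + hi)/2. On '-', the current value becomes hi and we move to value - 1 if lo = -inf, otherwise the midpoint (lo + value)/2.
Start at 0.
Step 1: sign = +, move right. Bounds: (0, +inf). Value = 1
Step 2: sign = +, move right. Bounds: (1, +inf). Value = 2
Step 3: sign = -, move left. Bounds: (1, 2). Value = 3/2
The surreal number with sign expansion ++- is 3/2.

3/2


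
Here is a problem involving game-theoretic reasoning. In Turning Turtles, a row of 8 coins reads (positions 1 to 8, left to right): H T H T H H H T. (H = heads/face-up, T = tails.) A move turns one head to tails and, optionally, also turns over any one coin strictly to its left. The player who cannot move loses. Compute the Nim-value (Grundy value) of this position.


Coins: H T H T H H H T
Key fact: a single head at position k behaves exactly like a Nim heap of size k (turning it to T and optionally flipping a coin at j < k corresponds to moving the heap from k to j, or to 0), and heads combine as a disjunctive sum (two heads at the same place would cancel, matching j XOR j = 0). So the Nim-value is the XOR of the 1-indexed positions of the heads.
Face-up positions (1-indexed): [1, 3, 5, 6, 7]
XOR 0 with 1: 0 XOR 1 = 1
XOR 1 with 3: 1 XOR 3 = 2
XOR 2 with 5: 2 XOR 5 = 7
XOR 7 with 6: 7 XOR 6 = 1
XOR 1 with 7: 1 XOR 7 = 6
Nim-value = 6

6


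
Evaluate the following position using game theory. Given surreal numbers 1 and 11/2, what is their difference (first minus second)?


x = 1, y = 11/2
Converting to common denominator: 2
x = 2/2, y = 11/2
x - y = 1 - 11/2 = -9/2

-9/2


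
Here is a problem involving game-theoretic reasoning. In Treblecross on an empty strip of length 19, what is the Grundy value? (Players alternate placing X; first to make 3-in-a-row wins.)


Treblecross: place X on empty cells; 3-in-a-row wins.
Playing within two cells of an existing X lets the opponent win at once, so sensible play treats the cells i-2..i+2 around each X as dead. The player left with no safe cell loses, so this is a normal-play take-away game on strips of safe cells.
Placing X at cell i (0-indexed) of a strip of k safe cells leaves independent strips of sizes max(0, i-2) and max(0, k-i-3). Hence G(k) = mex{ G(max(0,i-2)) XOR G(max(0,k-i-3)) : 0 <= i < k }, with G(0) = 0.
G(1): splits (0,0):0^0=0 -> mex({0}) = 1
G(2): splits (0,0):0^0=0 -> mex({0}) = 1
G(3): splits (0,0):0^0=0 -> mex({0}) = 1
G(4): splits (0,1):0^1=1 (0,0):0^0=0 -> mex({0, 1}) = 2
G(5): splits (0,2):0^1=1 (0,1):0^1=1 (0,0):0^0=0 -> mex({0, 1}) = 2
G(6) = mex({1}) = 0
G(7) = mex({0, 1, 2}) = 3
G(8) = mex({0, 1, 2}) = 3
G(9) = mex({0, 2}) = 1
G(10) = mex({0, 2, 3}) = 1
G(11) = mex({0, 3}) = 1
G(12) = mex({1, 3}) = 0
G(13) = mex({0, 1, 2, 3}) = 4
G(14) = mex({0, 1, 2}) = 3
G(15) = mex({0, 1, 2}) = 3
G(16) = mex({0, 1, 2, 4}) = 3
G(17) = mex({0, 1, 3, 4}) = 2
G(18) = mex({0, 1, 3, 4}) = 2
G(19) = mex({0, 1, 3, 5}) = 2
Therefore G(19) = 2.

2


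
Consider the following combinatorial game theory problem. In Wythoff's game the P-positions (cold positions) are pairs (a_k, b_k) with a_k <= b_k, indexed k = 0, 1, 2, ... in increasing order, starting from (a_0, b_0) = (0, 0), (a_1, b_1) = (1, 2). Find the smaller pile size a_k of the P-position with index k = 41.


By Wythoff's theorem, a_k = floor(k * phi) and b_k = floor(k * phi^2) = a_k + k, where phi = (1 + sqrt(5))/2 is the golden ratio.
phi = (1 + sqrt(5))/2 = 1.618034
k = 41
k * phi = 41 * 1.618034 = 66.339394
a_41 = floor(k * phi) = 66

66


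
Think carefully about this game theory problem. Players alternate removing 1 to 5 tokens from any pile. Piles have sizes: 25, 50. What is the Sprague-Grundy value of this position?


Subtraction set: {1, 2, 3, 4, 5}
For this subtraction set, G(n) = n mod 6 (period = max + 1 = 6).
Pile 1 (size 25): G(25) = 25 mod 6 = 1
Pile 2 (size 50): G(50) = 50 mod 6 = 2
Total Grundy value = XOR of all: 1 XOR 2 = 3

3


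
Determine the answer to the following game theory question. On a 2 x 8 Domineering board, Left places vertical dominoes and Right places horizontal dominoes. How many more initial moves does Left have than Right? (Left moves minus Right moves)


Board is 2 x 8 (rows x cols).
Left (vertical) placements: (rows-1) * cols = 1 * 8 = 8
Right (horizontal) placements: rows * (cols-1) = 2 * 7 = 14
Advantage = Left - Right = 8 - 14 = -6

-6


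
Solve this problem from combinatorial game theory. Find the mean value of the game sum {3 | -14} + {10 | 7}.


G1 = {3 | -14}, G2 = {10 | 7}
Each is a switch {a | b} with numbers a > b; its mean value is (a + b)/2, and mean value is additive over game sums: m(G1 + G2) = m(G1) + m(G2).
Mean of G1 = (3 + (-14))/2 = -11/2 = -11/2
Mean of G2 = (10 + (7))/2 = 17/2 = 17/2
Mean of G1 + G2 = -11/2 + 17/2 = 3

3


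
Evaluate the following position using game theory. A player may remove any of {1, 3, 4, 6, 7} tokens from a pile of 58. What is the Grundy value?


The subtraction set is S = {1, 3, 4, 6, 7}.
G(k) = mex{ G(k - s) : s in S, s <= k }. We compute iteratively: G(0) = 0.
G(1) = mex({0}) = 1
G(2) = mex({1}) = 0
G(3) = mex({0}) = 1
G(4) = mex({0, 1}) = 2
G(5) = mex({0, 1, 2}) = 3
G(6) = mex({0, 1, 3}) = 2
G(7) = mex({0, 1, 2}) = 3
G(8) = mex({0, 1, 2, 3}) = 4
G(9) = mex({0, 1, 2, 3, 4}) = 5
G(10) = mex({1, 2, 3, 5}) = 0
G(11) = mex({0, 2, 3, 4}) = 1
G(12) = mex({1, 2, 3, 4, 5}) = 0
G(13) = mex({0, 2, 3, 5}) = 1
G(14) = mex({0, 1, 3, 4}) = 2
G(15) = mex({0, 1, 2, 4, 5}) = 3
G(16) = mex({0, 1, 3, 5}) = 2
Observe that G(10)..G(16) = 0, 1, 0, 1, 2, 3, 2 repeats G(0)..G(6) = 0, 1, 0, 1, 2, 3, 2.
For k >= max(S) = 7, G(k) is determined by the previous 7 values G(k-7)..G(k-1); a window of 7 consecutive values has recurred shifted by 10, so by induction G(k + 10) = G(k) for all k >= 0: the sequence is periodic from the start with period 10.
One period: G(0..9) = 0, 1, 0, 1, 2, 3, 2, 3, 4, 5.
58 mod 10 = 8, so G(58) = G(8) = 4.

4


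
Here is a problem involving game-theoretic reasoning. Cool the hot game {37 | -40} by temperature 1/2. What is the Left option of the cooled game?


Original game: {37 | -40} (a switch {a | b} with a > b).
Cooling by t (for t below the temperature (a - b)/2 = 77/2) taxes each move by t: {a | b} cooled by t is {a - t | b + t}.
Cooling amount: t = 1/2
Cooled Left option: 37 - 1/2 = 73/2
Cooled Right option: -40 + 1/2 = -79/2
Cooled game: {73/2 | -79/2}
Left option = 73/2

73/2


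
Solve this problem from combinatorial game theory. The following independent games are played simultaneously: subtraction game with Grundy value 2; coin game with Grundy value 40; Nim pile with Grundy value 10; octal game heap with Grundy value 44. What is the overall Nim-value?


By the Sprague-Grundy theorem, the Grundy value of a sum of games is the XOR of individual Grundy values.
subtraction game: Grundy value = 2. Running XOR: 0 XOR 2 = 2
coin game: Grundy value = 40. Running XOR: 2 XOR 40 = 42
Nim pile: Grundy value = 10. Running XOR: 42 XOR 10 = 32
octal game heap: Grundy value = 44. Running XOR: 32 XOR 44 = 12
The combined Grundy value is 12.

12


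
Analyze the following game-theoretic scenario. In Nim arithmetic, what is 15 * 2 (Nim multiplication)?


Nim multiplication is bilinear over XOR: (u XOR v) * w = (u*w) XOR (v*w).
So we split each operand into its bit components and XOR the pairwise Nim products.
15 = 1 + 2 + 4 + 8 (as XOR of powers of 2).
2 = 2 (as XOR of powers of 2).
Using the standard Nim-product table on single bits:
  2*2 = 3,   2*4 = 8,   2*8 = 12,
  4*4 = 6,   4*8 = 11,  8*8 = 13,
and  1*x = x (identity), k*l = l*k (commutative).
Pairwise Nim products:
  1 * 2 = 2
  2 * 2 = 3
  4 * 2 = 8
  8 * 2 = 12
XOR them: 2 XOR 3 XOR 8 XOR 12 = 5.
Result: 15 * 2 = 5 (in Nim).

5


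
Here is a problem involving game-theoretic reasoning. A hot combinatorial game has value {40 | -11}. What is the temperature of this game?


The game is {40 | -11}, a switch {a | b} with numbers a > b.
Cooling {a | b} by t gives {a - t | b + t}, which stops being hot when a - t = b + t, i.e. at t = (a - b)/2. So the temperature of a switch is (a - b)/2.
Temperature = (Left option - Right option) / 2
= (40 - (-11)) / 2
= 51 / 2
= 51/2

51/2


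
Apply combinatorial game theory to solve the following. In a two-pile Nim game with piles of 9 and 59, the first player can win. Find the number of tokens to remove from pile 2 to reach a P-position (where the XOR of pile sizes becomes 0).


Piles: 9 and 59
Current XOR: 9 XOR 59 = 50 (non-zero, so this is an N-position).
To make the XOR zero, we need to find a move that balances the piles.
For pile 2 (size 59): target = 59 XOR 50 = 9
We reduce pile 2 from 59 to 9.
Tokens removed: 59 - 9 = 50
Verification: 9 XOR 9 = 0

50


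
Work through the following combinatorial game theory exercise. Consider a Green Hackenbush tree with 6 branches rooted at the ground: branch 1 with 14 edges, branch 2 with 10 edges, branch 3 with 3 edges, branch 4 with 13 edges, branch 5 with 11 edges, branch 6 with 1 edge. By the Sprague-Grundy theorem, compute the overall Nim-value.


The tree has 6 branches from the ground vertex.
In Green Hackenbush, the Nim-value of a simple path of length k is k.
Branch 1: length 14, Nim-value = 14
Branch 2: length 10, Nim-value = 10
Branch 3: length 3, Nim-value = 3
Branch 4: length 13, Nim-value = 13
Branch 5: length 11, Nim-value = 11
Branch 6: length 1, Nim-value = 1
Total Nim-value = XOR of all branch values:
0 XOR 14 = 14
14 XOR 10 = 4
4 XOR 3 = 7
7 XOR 13 = 10
10 XOR 11 = 1
1 XOR 1 = 0
Nim-value of the tree = 0

0


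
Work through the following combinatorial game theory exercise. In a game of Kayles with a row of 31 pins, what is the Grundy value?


Kayles: a move removes 1 or 2 adjacent pins from a contiguous row.
Removing pins from a row of k leaves two independent rows (a, b) with a + b = k - 1 (one pin) or a + b = k - 2 (two pins); an end removal gives a = 0.
By Sprague-Grundy, G(k) = mex{ G(a) XOR G(b) } over all these splits. G(0) = 0.
G(1): splits (0,0):0^0=0 -> mex({0}) = 1
G(2): splits (0,1):0^1=1 (0,0):0^0=0 -> mex({0, 1}) = 2
G(3): splits (0,2):0^2=2 (1,1):1^1=0 (0,1):0^1=1 -> mex({0, 1, 2}) = 3
G(4): splits (0,3):0^3=3 (1,2):1^2=3 (0,2):0^2=2 (1,1):1^1=0 -> mex({0, 2, 3}) = 1
G(5): splits (0,4):0^1=1 (1,3):1^3=2 (2,2):2^2=0 (0,3):0^3=3 (1,2):1^2=3 -> mex({0, 1, 2, 3}) = 4
G(6) = mex({0, 1, 2, 4}) = 3
G(7) = mex({0, 1, 3, 4, 5}) = 2
G(8) = mex({0, 2, 3, 5, 6}) = 1
G(9) = mex({0, 1, 2, 3, 6, 7}) = 4
G(10) = mex({0, 1, 3, 4, 5, 7}) = 2
G(11) = mex({0, 1, 2, 3, 4, 5}) = 6
G(12) = mex({0, 1, 2, 3, 5, 6, 7}) = 4
G(13) = mex({0, 2, 3, 4, 6, 7}) = 1
G(14) = mex({0, 1, 4, 5, 6, 7}) = 2
G(15) = mex({0, 1, 2, 3, 4, 5, 6}) = 7
G(16) = mex({0, 2, 3, 5, 6, 7}) = 1
G(17) = mex({0, 1, 2, 3, 5, 6, 7}) = 4
G(18) = mex({0, 1, 2, 4, 5, 6}) = 3
G(19) = mex({0, 1, 3, 4, 5, 7}) = 2
G(20) = mex({0, 2, 3, 4, 5, 6, 7}) = 1
G(21) = mex({0, 1, 2, 3, 5, 6, 7}) = 4
G(22) = mex({0, 1, 2, 3, 4, 5, 7}) = 6
G(23) = mex({0, 1, 2, 3, 4, 5, 6}) = 7
G(24) = mex({0, 1, 2, 3, 5, 6, 7}) = 4
G(25) = mex({0, 2, 3, 4, 6, 7}) = 1
G(26) = mex({0, 1, 3, 4, 5, 6, 7}) = 2
G(27) = mex({0, 1, 2, 3, 4, 5, 6, 7}) = 8
G(28) = mex({0, 1, 2, 3, 4, 6, 7, 8}) = 5
G(29) = mex({0, 1, 2, 3, 5, 6, 7, 8, 9}) = 4
G(30) = mex({0, 1, 2, 3, 4, 5, 6, 9, 10}) = 7
G(31) = mex({0, 1, 3, 4, 5, 7, 10, 11}) = 2
Therefore G(31) = 2.

2


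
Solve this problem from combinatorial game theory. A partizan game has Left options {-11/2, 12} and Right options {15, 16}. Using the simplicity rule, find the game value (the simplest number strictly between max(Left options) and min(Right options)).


Left options: {-11/2, 12}, max = 12
Right options: {15, 16}, min = 15
All options are numbers and max(Left) < min(Right), so by the simplicity theorem the value is the simplest (earliest-born) number strictly between 12 and 15.
Integers 13 through 14 all lie strictly between 12 and 15.
Among integers, the simplest (lowest birthday = smallest |n|; 0 is born on day 0, +-n on day n) is 13.
No non-integer in the interval can be simpler: if x is a non-integer in the interval, then floor(x) or ceil(x) also lies in the interval (the interval contains an integer), and both are proper prefixes of x's sign expansion, i.e. born earlier. So the game value is 13.
Game value = 13

13


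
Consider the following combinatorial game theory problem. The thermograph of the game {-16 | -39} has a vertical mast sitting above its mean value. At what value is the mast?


Game = {-16 | -39}, a switch {a | b} with numbers a > b.
Its thermograph has left wall a - t and right wall b + t, which meet at t = (a - b)/2, where both equal (a + b)/2. So the mast (mean value) is at (a + b)/2.
Mean = (-16 + (-39))/2 = -55/2 = -55/2

-55/2


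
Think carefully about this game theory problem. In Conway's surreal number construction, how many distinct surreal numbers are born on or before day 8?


Day 0: {|} = 0 is born. Count = 1.
Day n: the number of surreal numbers born by day n is 2^(n+1) - 1.
By day 0: 2^1 - 1 = 1
By day 1: 2^2 - 1 = 3
By day 2: 2^3 - 1 = 7
By day 3: 2^4 - 1 = 15
By day 4: 2^5 - 1 = 31
By day 5: 2^6 - 1 = 63
By day 6: 2^7 - 1 = 127
By day 7: 2^8 - 1 = 255
By day 8: 2^9 - 1 = 511
By day 8: 511 surreal numbers.

511


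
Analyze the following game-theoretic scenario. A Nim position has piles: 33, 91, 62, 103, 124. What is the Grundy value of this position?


We need the XOR (exclusive or) of all pile sizes.
After XOR-ing pile 1 (size 33): 0 XOR 33 = 33
After XOR-ing pile 2 (size 91): 33 XOR 91 = 122
After XOR-ing pile 3 (size 62): 122 XOR 62 = 68
After XOR-ing pile 4 (size 103): 68 XOR 103 = 35
After XOR-ing pile 5 (size 124): 35 XOR 124 = 95
The Nim-value of this position is 95.

95


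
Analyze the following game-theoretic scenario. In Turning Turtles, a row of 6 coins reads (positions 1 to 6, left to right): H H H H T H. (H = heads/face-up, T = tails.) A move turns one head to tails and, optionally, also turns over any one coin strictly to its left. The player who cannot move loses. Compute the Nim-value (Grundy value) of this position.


Coins: H H H H T H
Key fact: a single head at position k behaves exactly like a Nim heap of size k (turning it to T and optionally flipping a coin at j < k corresponds to moving the heap from k to j, or to 0), and heads combine as a disjunctive sum (two heads at the same place would cancel, matching j XOR j = 0). So the Nim-value is the XOR of the 1-indexed positions of the heads.
Face-up positions (1-indexed): [1, 2, 3, 4, 6]
XOR 0 with 1: 0 XOR 1 = 1
XOR 1 with 2: 1 XOR 2 = 3
XOR 3 with 3: 3 XOR 3 = 0
XOR 0 with 4: 0 XOR 4 = 4
XOR 4 with 6: 4 XOR 6 = 2
Nim-value = 2

2


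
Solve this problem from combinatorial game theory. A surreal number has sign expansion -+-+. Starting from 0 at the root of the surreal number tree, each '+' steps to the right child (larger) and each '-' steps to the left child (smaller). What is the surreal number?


Sign expansion: -+-+
Rule: track bounds (lo, hi), initially (-inf, +inf). On '+', the current value becomes lo and we move to the simplest number in (value, hi): value + 1 if hi = +inf, otherwise the midpoint (value + hi)/2. On '-', the current value becomes hi and we move to value - 1 if lo = -inf, otherwise the midpoint (lo + value)/2.
Start at 0.
Step 1: sign = -, move left. Bounds: (-inf, 0). Value = -1
Step 2: sign = +, move right. Bounds: (-1, 0). Value = -1/2
Step 3: sign = -, move left. Bounds: (-1, -1/2). Value = -3/4
Step 4: sign = +, move right. Bounds: (-3/4, -1/2). Value = -5/8
The surreal number with sign expansion -+-+ is -5/8.

-5/8


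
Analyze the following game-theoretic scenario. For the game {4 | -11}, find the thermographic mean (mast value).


Game = {4 | -11}, a switch {a | b} with numbers a > b.
Its thermograph has left wall a - t and right wall b + t, which meet at t = (a - b)/2, where both equal (a + b)/2. So the mast (mean value) is at (a + b)/2.
Mean = (4 + (-11))/2 = -7/2 = -7/2

-7/2


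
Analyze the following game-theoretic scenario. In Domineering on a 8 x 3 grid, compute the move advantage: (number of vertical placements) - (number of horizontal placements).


Board is 8 x 3 (rows x cols).
Left (vertical) placements: (rows-1) * cols = 7 * 3 = 21
Right (horizontal) placements: rows * (cols-1) = 8 * 2 = 16
Advantage = Left - Right = 21 - 16 = 5

5


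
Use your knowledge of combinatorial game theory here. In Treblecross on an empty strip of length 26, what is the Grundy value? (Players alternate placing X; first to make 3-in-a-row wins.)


Treblecross: place X on empty cells; 3-in-a-row wins.
Playing within two cells of an existing X lets the opponent win at once, so sensible play treats the cells i-2..i+2 around each X as dead. The player left with no safe cell loses, so this is a normal-play take-away game on strips of safe cells.
Placing X at cell i (0-indexed) of a strip of k safe cells leaves independent strips of sizes max(0, i-2) and max(0, k-i-3). Hence G(k) = mex{ G(max(0,i-2)) XOR G(max(0,k-i-3)) : 0 <= i < k }, with G(0) = 0.
G(1): splits (0,0):0^0=0 -> mex({0}) = 1
G(2): splits (0,0):0^0=0 -> mex({0}) = 1
G(3): splits (0,0):0^0=0 -> mex({0}) = 1
G(4): splits (0,1):0^1=1 (0,0):0^0=0 -> mex({0, 1}) = 2
G(5): splits (0,2):0^1=1 (0,1):0^1=1 (0,0):0^0=0 -> mex({0, 1}) = 2
G(6) = mex({1}) = 0
G(7) = mex({0, 1, 2}) = 3
G(8) = mex({0, 1, 2}) = 3
G(9) = mex({0, 2}) = 1
G(10) = mex({0, 2, 3}) = 1
G(11) = mex({0, 3}) = 1
G(12) = mex({1, 3}) = 0
G(13) = mex({0, 1, 2, 3}) = 4
G(14) = mex({0, 1, 2}) = 3
G(15) = mex({0, 1, 2}) = 3
G(16) = mex({0, 1, 2, 4}) = 3
G(17) = mex({0, 1, 3, 4}) = 2
G(18) = mex({0, 1, 3, 4}) = 2
G(19) = mex({0, 1, 3, 5}) = 2
G(20) = mex({0, 1, 2, 3, 5}) = 4
G(21) = mex({0, 1, 2, 3, 5}) = 4
G(22) = mex({1, 2, 6}) = 0
G(23) = mex({0, 1, 2, 3, 4, 6}) = 5
G(24) = mex({0, 1, 2, 3, 4}) = 5
G(25) = mex({0, 1, 3, 4, 7}) = 2
G(26) = mex({0, 1, 3, 4, 5, 7}) = 2
Therefore G(26) = 2.

2


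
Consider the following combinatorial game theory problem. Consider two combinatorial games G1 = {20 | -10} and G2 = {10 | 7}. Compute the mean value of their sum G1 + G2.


G1 = {20 | -10}, G2 = {10 | 7}
Each is a switch {a | b} with numbers a > b; its mean value is (a + b)/2, and mean value is additive over game sums: m(G1 + G2) = m(G1) + m(G2).
Mean of G1 = (20 + (-10))/2 = 10/2 = 5
Mean of G2 = (10 + (7))/2 = 17/2 = 17/2
Mean of G1 + G2 = 5 + 17/2 = 27/2

27/2


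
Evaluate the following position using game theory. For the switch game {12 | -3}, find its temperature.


The game is {12 | -3}, a switch {a | b} with numbers a > b.
Cooling {a | b} by t gives {a - t | b + t}, which stops being hot when a - t = b + t, i.e. at t = (a - b)/2. So the temperature of a switch is (a - b)/2.
Temperature = (Left option - Right option) / 2
= (12 - (-3)) / 2
= 15 / 2
= 15/2

15/2


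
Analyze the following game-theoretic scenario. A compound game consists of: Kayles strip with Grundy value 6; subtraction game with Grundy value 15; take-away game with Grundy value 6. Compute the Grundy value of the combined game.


By the Sprague-Grundy theorem, the Grundy value of a sum of games is the XOR of individual Grundy values.
Kayles strip: Grundy value = 6. Running XOR: 0 XOR 6 = 6
subtraction game: Grundy value = 15. Running XOR: 6 XOR 15 = 9
take-away game: Grundy value = 6. Running XOR: 9 XOR 6 = 15
The combined Grundy value is 15.

15


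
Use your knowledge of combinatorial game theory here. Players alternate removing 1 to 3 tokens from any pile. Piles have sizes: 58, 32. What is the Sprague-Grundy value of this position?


Subtraction set: {1, 2, 3}
For this subtraction set, G(n) = n mod 4 (period = max + 1 = 4).
Pile 1 (size 58): G(58) = 58 mod 4 = 2
Pile 2 (size 32): G(32) = 32 mod 4 = 0
Total Grundy value = XOR of all: 2 XOR 0 = 2

2
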